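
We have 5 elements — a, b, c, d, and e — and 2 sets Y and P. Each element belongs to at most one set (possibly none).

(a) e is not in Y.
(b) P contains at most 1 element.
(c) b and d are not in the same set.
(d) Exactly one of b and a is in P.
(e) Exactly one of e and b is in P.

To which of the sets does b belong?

From (a): e ∉ Y.
Suppose b ∈ Y: no assignment then satisfies all the clues, so b ∉ Y.

b: P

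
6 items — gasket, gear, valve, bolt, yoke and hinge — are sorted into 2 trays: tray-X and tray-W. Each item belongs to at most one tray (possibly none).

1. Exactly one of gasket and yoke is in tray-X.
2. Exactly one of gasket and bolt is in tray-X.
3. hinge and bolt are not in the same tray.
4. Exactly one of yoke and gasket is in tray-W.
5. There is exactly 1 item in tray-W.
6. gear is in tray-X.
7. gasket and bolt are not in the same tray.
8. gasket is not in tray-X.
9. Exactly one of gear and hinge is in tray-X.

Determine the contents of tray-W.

From (6): gear ∈ tray-X.
From (8): gasket ∉ tray-X.
(1) (exactly one): yoke ∈ tray-X.
(2) (exactly one): bolt ∈ tray-X.
(3): hinge ∉ tray-X.
(4) (exactly one): gasket ∈ tray-W.
(5): tray-W already has 1, so the rest are out.

tray-W = {gasket}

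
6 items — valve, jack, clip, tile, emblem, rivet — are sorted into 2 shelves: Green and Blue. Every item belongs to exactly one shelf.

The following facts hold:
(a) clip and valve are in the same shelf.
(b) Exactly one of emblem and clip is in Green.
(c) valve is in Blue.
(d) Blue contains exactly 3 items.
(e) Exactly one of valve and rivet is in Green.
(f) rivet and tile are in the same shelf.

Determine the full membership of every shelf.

Green = {emblem, rivet, tile}; Blue = {clip, jack, valve}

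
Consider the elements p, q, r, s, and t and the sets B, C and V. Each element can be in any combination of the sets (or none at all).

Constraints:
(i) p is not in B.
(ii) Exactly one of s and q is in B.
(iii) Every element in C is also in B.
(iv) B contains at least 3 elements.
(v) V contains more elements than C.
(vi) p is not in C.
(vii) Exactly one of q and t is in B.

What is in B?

From (i): p ∉ B.
From (vi): p ∉ C.
Suppose q ∈ B: no assignment then satisfies all the clues, so q ∉ B.

B = {r, s, t}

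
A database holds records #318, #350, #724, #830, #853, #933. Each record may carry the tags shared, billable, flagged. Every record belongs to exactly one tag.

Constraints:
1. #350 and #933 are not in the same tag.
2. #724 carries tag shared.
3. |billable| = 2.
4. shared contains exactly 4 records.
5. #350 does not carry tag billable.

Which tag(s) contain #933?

#933: billable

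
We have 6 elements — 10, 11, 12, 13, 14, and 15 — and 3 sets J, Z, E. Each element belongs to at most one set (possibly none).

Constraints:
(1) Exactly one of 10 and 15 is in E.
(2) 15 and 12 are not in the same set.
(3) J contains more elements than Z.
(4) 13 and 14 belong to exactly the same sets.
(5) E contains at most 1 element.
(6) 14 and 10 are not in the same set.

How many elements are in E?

1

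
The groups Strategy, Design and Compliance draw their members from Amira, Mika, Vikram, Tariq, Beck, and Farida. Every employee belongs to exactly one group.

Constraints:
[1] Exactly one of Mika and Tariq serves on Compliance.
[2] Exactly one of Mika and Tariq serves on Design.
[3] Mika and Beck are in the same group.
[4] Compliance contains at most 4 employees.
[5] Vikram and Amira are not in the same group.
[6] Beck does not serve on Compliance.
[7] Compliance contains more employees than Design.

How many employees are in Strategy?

1

From (6): Beck ∉ Compliance.
(3): Mika matches Beck: Mika ∉ Compliance.
(1) (exactly one): Tariq ∈ Compliance.
(2) (exactly one): Mika ∈ Design.
(3): Beck matches Mika: Beck ∉ Strategy.
(3): Beck matches Mika: Beck ∈ Design.
Suppose Amira ∈ Design: no assignment then satisfies all the clues, so Amira ∉ Design.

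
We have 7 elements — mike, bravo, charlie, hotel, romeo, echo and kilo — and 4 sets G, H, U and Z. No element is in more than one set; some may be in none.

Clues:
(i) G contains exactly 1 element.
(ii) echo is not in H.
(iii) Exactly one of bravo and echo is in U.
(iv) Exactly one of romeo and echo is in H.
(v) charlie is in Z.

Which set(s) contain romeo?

romeo: H

From (ii): echo ∉ H.
From (v): charlie ∈ Z.
(iv) (exactly one): romeo ∈ H.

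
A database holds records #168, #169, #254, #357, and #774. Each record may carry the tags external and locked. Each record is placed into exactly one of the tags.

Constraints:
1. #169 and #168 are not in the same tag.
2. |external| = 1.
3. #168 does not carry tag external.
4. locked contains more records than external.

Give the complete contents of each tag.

external = {#169}; locked = {#168, #254, #357, #774}

From (3): #168 ∉ external.
Only one tag left: #168 ∈ locked.
(1): #169 ∉ locked.
Only one tag left: #169 ∈ external.
(2): external already has 1, so the rest are out.
Only one tag left: #254 ∈ locked.
Only one tag left: #357 ∈ locked.
Only one tag left: #774 ∈ locked.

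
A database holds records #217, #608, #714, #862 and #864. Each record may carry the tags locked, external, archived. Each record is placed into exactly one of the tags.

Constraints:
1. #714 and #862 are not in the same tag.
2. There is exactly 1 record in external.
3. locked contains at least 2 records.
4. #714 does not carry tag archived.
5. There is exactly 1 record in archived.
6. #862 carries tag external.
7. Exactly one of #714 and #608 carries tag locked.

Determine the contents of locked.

locked = {#217, #714, #864}

From (4): #714 ∉ archived.
From (6): #862 ∈ external.
(1): #714 ∉ external.
(2): external already has 1, so the rest are out.
Only one tag left: #714 ∈ locked.
(7) (exactly one): #608 ∉ locked.
Only one tag left: #608 ∈ archived.
(5): archived already has 1, so the rest are out.
Only one tag left: #217 ∈ locked.
Only one tag left: #864 ∈ locked.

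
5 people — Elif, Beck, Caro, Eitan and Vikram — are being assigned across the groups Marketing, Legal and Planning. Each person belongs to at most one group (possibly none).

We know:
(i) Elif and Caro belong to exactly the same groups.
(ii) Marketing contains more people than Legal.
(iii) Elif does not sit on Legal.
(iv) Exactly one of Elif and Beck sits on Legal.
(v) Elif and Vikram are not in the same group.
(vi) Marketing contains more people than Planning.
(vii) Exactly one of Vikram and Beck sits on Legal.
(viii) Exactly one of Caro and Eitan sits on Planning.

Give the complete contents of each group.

Marketing = {Caro, Elif}; Legal = {Beck}; Planning = {Eitan}

From (iii): Elif ∉ Legal.
(i): Caro matches Elif: Caro ∉ Legal.
(iv) (exactly one): Beck ∈ Legal.
(vii) (exactly one): Vikram ∉ Legal.
Suppose Elif ∉ Marketing: no assignment then satisfies all the clues, so Elif ∈ Marketing.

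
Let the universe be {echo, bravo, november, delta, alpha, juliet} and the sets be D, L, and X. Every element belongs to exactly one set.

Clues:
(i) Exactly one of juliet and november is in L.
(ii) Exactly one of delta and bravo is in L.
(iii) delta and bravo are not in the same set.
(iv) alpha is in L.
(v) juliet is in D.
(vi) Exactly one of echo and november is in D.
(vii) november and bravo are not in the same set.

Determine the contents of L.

L = {alpha, delta, november}

From (iv): alpha ∈ L.
From (v): juliet ∈ D.
(i) (exactly one): november ∈ L.
(vi) (exactly one): echo ∈ D.
(vii): bravo ∉ L.
(ii) (exactly one): delta ∈ L.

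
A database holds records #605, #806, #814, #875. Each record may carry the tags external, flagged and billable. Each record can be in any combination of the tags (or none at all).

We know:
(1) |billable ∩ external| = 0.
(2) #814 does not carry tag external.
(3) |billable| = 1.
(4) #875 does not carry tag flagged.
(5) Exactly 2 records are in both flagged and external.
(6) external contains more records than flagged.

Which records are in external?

external = {#605, #806, #875}

From (2): #814 ∉ external.
From (4): #875 ∉ flagged.
Suppose #605 ∉ external: no assignment then satisfies all the clues, so #605 ∈ external.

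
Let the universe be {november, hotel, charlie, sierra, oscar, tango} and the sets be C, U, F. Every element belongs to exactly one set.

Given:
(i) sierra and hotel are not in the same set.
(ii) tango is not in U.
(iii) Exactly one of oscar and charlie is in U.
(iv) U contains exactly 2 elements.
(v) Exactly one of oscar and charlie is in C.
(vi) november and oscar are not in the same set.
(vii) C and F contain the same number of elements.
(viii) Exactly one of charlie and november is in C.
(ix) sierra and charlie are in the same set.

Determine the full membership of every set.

From (ii): tango ∉ U.
Suppose november ∈ C: no assignment then satisfies all the clues, so november ∉ C.

C = {charlie, sierra}; U = {hotel, oscar}; F = {november, tango}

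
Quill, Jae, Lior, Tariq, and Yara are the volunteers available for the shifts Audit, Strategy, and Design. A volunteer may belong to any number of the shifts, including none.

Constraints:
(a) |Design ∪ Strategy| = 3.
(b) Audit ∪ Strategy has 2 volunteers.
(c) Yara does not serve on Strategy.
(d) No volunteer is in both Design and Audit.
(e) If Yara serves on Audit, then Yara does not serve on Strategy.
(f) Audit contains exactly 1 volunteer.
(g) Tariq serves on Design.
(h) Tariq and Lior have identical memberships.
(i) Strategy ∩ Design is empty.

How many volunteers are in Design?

2

From (c): Yara ∉ Strategy.
From (g): Tariq ∈ Design.
(d) (disjoint): Tariq ∉ Audit.
(h): Lior matches Tariq: Lior ∉ Audit.
(h): Lior matches Tariq: Lior ∈ Design.
(i) (disjoint): Lior ∉ Strategy.
(i) (disjoint): Tariq ∉ Strategy.
Suppose Quill ∈ Design: no assignment then satisfies all the clues, so Quill ∉ Design.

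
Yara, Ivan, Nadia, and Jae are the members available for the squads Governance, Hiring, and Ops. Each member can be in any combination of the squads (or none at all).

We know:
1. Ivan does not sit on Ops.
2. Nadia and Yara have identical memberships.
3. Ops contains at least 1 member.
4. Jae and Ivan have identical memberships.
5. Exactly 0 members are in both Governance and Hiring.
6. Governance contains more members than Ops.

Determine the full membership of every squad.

From (1): Ivan ∉ Ops.
(4): Jae matches Ivan: Jae ∉ Ops.
Suppose Yara ∉ Governance: no assignment then satisfies all the clues, so Yara ∈ Governance.

Governance = {Ivan, Jae, Nadia, Yara}; Hiring = {}; Ops = {Nadia, Yara}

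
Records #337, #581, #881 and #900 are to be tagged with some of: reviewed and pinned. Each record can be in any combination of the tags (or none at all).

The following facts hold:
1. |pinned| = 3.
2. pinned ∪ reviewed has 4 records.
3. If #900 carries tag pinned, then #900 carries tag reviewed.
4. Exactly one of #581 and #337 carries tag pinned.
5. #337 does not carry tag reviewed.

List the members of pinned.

pinned = {#337, #881, #900}

From (5): #337 ∉ reviewed.
Suppose #337 ∉ pinned: no assignment then satisfies all the clues, so #337 ∈ pinned.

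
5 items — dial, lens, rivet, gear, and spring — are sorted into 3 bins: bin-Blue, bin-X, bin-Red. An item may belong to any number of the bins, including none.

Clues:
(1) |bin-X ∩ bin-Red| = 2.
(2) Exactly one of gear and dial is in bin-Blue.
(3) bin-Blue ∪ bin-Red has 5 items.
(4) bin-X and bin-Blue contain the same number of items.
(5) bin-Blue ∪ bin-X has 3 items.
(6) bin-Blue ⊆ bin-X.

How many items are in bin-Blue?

3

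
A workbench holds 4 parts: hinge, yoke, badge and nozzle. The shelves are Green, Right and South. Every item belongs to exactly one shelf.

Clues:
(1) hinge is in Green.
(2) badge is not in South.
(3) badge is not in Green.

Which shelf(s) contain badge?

From (1): hinge ∈ Green.
From (2): badge ∉ South.
From (3): badge ∉ Green.
Only one shelf left: badge ∈ Right.

badge: Right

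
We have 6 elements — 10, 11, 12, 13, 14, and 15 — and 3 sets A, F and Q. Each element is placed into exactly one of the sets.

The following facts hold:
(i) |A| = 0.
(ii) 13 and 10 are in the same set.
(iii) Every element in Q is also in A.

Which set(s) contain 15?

15: F

(i): A already has 0, so the rest are out.
(iii) contrapositive: 10 ∉ Q.
(iii) contrapositive: 11 ∉ Q.
(iii) contrapositive: 12 ∉ Q.
(iii) contrapositive: 13 ∉ Q.
(iii) contrapositive: 14 ∉ Q.
(iii) contrapositive: 15 ∉ Q.
Only one set left: 10 ∈ F.
Only one set left: 11 ∈ F.
Only one set left: 12 ∈ F.
Only one set left: 13 ∈ F.
Only one set left: 15 ∈ F.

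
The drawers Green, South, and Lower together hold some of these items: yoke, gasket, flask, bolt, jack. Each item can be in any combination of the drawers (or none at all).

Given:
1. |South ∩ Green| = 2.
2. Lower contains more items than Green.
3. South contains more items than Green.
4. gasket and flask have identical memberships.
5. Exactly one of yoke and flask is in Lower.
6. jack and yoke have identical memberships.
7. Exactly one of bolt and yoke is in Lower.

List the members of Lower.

Lower = {bolt, flask, gasket}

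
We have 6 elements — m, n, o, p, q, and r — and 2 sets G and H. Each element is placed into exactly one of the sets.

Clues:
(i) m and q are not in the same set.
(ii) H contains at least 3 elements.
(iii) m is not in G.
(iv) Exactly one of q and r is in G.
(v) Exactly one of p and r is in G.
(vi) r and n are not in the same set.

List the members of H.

From (iii): m ∉ G.
Only one set left: m ∈ H.
(i): q ∉ H.
Only one set left: q ∈ G.
(iv) (exactly one): r ∉ G.
(v) (exactly one): p ∈ G.
Only one set left: r ∈ H.
(vi): n ∉ H.
Only one set left: n ∈ G.
(ii): only 3 candidates remain for H, so all are in.

H = {m, o, r}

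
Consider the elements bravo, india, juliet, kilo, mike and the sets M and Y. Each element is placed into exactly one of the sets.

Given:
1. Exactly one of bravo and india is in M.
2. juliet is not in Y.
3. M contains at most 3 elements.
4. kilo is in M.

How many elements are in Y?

2

From (2): juliet ∉ Y.
From (4): kilo ∈ M.
Only one set left: juliet ∈ M.
Suppose mike ∈ M: no assignment then satisfies all the clues, so mike ∉ M.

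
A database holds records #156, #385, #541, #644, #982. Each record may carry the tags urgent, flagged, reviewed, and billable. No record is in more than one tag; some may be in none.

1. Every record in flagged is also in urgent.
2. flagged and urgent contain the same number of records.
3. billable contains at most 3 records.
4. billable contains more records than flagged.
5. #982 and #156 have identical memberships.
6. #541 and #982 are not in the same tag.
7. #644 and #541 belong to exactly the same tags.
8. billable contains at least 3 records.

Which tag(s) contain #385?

#385: billable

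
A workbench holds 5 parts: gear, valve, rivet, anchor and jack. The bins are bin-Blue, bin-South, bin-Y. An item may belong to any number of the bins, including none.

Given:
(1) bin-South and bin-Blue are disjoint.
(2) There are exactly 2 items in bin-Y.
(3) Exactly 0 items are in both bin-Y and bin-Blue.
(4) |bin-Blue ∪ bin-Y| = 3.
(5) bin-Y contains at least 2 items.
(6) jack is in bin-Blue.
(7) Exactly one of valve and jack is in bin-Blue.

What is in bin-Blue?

bin-Blue = {jack}

From (6): jack ∈ bin-Blue.
(1) (disjoint): jack ∉ bin-South.
(7) (exactly one): valve ∉ bin-Blue.
Suppose gear ∈ bin-Blue: no assignment then satisfies all the clues, so gear ∉ bin-Blue.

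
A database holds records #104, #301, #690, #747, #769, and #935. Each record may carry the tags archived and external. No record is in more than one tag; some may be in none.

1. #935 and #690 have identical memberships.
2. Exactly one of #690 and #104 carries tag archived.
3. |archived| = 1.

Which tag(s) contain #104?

#104: archived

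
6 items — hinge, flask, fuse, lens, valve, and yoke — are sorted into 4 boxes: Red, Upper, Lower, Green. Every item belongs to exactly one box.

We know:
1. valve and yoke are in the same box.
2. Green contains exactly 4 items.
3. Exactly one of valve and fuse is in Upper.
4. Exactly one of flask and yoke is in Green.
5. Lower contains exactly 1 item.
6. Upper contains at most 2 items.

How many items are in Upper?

1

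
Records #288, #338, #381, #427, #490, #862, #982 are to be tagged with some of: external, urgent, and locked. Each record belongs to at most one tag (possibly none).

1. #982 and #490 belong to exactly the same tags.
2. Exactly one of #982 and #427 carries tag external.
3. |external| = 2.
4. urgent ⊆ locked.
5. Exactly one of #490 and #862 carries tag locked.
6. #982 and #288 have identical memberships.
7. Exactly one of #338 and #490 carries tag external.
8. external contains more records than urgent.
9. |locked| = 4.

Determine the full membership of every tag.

external = {#338, #427}; urgent = {}; locked = {#288, #381, #490, #982}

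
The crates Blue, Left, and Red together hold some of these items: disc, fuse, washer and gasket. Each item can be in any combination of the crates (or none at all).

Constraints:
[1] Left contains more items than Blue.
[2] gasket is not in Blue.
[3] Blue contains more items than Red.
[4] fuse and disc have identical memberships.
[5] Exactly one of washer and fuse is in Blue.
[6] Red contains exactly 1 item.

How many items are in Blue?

2

From (2): gasket ∉ Blue.
Suppose disc ∉ Blue: no assignment then satisfies all the clues, so disc ∈ Blue.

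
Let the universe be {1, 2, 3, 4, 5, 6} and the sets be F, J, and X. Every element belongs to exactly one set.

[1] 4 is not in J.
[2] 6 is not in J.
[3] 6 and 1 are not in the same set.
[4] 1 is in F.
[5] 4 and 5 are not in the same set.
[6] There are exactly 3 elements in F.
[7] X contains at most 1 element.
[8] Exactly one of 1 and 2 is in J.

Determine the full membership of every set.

F = {1, 3, 4}; J = {2, 5}; X = {6}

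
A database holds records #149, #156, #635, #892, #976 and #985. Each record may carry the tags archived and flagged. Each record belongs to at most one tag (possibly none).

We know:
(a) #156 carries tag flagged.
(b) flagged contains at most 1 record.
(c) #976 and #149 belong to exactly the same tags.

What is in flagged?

From (a): #156 ∈ flagged.
(b): flagged already has 1, so the rest are out.

flagged = {#156}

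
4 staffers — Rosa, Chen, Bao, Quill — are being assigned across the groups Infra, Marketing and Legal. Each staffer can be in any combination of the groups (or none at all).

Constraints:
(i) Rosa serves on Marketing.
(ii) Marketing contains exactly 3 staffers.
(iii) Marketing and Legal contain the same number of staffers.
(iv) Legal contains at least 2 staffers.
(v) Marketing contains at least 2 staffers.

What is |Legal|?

3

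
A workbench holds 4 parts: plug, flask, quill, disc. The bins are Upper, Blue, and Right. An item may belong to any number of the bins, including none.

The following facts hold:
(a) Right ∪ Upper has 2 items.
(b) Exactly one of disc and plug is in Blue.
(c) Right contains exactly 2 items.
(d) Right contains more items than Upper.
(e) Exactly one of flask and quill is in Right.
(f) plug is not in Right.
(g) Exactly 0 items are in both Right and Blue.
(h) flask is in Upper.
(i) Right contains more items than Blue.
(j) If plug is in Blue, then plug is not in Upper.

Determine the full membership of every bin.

Upper = {flask}; Blue = {plug}; Right = {disc, flask}

From (f): plug ∉ Right.
From (h): flask ∈ Upper.
Suppose plug ∈ Upper: no assignment then satisfies all the clues, so plug ∉ Upper.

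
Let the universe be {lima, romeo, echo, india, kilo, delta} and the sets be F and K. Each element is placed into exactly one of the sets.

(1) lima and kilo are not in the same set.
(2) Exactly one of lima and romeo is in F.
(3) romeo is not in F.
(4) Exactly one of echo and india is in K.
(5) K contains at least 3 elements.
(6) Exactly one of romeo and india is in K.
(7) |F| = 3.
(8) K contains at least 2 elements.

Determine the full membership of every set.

F = {delta, india, lima}; K = {echo, kilo, romeo}

From (3): romeo ∉ F.
(2) (exactly one): lima ∈ F.
Only one set left: romeo ∈ K.
(1): kilo ∉ F.
(6) (exactly one): india ∉ K.
Only one set left: india ∈ F.
Only one set left: kilo ∈ K.
(4) (exactly one): echo ∈ K.
(7): only 3 candidates remain for F, so all are in.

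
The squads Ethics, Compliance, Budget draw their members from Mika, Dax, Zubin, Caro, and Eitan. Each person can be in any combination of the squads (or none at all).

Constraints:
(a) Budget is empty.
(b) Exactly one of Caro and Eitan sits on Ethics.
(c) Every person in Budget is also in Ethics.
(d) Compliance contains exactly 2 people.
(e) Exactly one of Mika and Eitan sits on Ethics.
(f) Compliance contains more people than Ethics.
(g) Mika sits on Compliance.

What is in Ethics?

Ethics = {Eitan}

From (g): Mika ∈ Compliance.
(a): Budget already has 0, so the rest are out.
Suppose Mika ∈ Ethics: no assignment then satisfies all the clues, so Mika ∉ Ethics.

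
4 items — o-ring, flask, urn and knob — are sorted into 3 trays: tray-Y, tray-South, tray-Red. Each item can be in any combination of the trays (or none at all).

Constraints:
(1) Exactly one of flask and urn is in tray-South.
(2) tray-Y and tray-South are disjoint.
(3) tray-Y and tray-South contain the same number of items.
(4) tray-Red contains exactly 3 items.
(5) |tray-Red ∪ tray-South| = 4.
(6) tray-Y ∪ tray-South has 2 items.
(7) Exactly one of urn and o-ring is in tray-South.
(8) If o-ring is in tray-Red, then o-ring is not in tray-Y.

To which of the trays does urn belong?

urn: tray-South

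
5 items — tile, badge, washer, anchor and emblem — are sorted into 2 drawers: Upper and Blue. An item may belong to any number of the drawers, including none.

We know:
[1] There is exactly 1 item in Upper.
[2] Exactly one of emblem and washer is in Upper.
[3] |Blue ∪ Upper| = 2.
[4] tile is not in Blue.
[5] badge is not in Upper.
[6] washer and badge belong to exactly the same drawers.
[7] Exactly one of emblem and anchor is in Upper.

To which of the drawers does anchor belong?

From (4): tile ∉ Blue.
From (5): badge ∉ Upper.
(6): washer matches badge: washer ∉ Upper.
(2) (exactly one): emblem ∈ Upper.
(7) (exactly one): anchor ∉ Upper.
(1): Upper already has 1, so the rest are out.
Suppose anchor ∉ Blue: no assignment then satisfies all the clues, so anchor ∈ Blue.

anchor: Blue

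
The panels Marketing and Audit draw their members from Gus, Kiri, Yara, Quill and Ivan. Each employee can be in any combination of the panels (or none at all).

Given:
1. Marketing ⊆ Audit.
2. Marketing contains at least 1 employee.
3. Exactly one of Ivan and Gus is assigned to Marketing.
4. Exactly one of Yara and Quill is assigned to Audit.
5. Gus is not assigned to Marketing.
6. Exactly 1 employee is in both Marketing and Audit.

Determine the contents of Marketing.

Marketing = {Ivan}

From (5): Gus ∉ Marketing.
(3) (exactly one): Ivan ∈ Marketing.
(1) with Ivan ∈ Marketing: Ivan ∈ Audit.
Suppose Kiri ∈ Marketing: no assignment then satisfies all the clues, so Kiri ∉ Marketing.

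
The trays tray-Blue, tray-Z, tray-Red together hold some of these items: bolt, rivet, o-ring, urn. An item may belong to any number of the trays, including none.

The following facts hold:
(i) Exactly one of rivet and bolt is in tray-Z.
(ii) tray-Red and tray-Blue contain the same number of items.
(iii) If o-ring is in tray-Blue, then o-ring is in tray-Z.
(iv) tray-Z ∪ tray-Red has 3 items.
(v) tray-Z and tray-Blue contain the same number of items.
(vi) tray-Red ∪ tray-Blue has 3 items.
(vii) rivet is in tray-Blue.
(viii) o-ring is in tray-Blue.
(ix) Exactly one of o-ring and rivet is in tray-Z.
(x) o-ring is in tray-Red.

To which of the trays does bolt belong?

bolt: tray-Z

From (vii): rivet ∈ tray-Blue.
From (viii): o-ring ∈ tray-Blue.
From (x): o-ring ∈ tray-Red.
(iii): o-ring ∈ tray-Z.
(ix) (exactly one): rivet ∉ tray-Z.
(i) (exactly one): bolt ∈ tray-Z.
Suppose bolt ∈ tray-Blue: no assignment then satisfies all the clues, so bolt ∉ tray-Blue.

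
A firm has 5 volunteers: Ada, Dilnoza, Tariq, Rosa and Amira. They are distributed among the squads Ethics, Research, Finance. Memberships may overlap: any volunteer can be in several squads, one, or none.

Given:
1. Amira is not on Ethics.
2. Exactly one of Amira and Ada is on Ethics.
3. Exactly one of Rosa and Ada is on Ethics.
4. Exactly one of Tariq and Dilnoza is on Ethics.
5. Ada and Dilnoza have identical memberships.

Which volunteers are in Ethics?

Ethics = {Ada, Dilnoza}

From (1): Amira ∉ Ethics.
(2) (exactly one): Ada ∈ Ethics.
(3) (exactly one): Rosa ∉ Ethics.
(5): Dilnoza matches Ada: Dilnoza ∈ Ethics.
(4) (exactly one): Tariq ∉ Ethics.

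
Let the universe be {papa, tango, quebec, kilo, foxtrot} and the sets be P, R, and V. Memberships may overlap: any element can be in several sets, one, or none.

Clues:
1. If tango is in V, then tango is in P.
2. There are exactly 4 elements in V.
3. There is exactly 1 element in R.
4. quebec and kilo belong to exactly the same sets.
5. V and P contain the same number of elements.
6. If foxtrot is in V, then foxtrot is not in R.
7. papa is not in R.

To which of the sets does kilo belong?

kilo: P, V

From (7): papa ∉ R.
Suppose kilo ∉ P: no assignment then satisfies all the clues, so kilo ∈ P.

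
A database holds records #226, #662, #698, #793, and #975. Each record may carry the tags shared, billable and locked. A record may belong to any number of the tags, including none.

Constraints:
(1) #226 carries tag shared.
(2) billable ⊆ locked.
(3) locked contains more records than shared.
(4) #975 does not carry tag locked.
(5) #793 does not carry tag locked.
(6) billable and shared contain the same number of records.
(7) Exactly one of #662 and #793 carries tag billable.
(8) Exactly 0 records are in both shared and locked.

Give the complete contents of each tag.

shared = {#226}; billable = {#662}; locked = {#662, #698}

From (1): #226 ∈ shared.
From (4): #975 ∉ locked.
From (5): #793 ∉ locked.
(2) contrapositive: #793 ∉ billable.
(2) contrapositive: #975 ∉ billable.
(7) (exactly one): #662 ∈ billable.
(2) with #662 ∈ billable: #662 ∈ locked.
Suppose #226 ∈ billable: no assignment then satisfies all the clues, so #226 ∉ billable.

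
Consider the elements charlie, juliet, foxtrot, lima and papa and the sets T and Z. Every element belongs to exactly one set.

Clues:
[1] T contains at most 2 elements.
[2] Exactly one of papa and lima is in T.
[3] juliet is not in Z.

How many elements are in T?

2

From (3): juliet ∉ Z.
Only one set left: juliet ∈ T.
Suppose charlie ∈ T: no assignment then satisfies all the clues, so charlie ∉ T.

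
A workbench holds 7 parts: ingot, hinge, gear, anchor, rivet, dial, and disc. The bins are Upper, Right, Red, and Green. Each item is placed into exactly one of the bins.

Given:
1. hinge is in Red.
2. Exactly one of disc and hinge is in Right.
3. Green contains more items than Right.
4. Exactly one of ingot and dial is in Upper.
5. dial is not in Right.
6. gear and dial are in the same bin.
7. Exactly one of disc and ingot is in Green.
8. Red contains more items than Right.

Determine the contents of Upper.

Upper = {dial, gear}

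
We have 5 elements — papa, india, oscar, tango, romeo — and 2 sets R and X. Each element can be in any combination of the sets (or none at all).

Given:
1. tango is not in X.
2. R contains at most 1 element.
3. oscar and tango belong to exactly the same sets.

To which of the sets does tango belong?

tango: none

From (1): tango ∉ X.
(3): oscar matches tango: oscar ∉ X.
Suppose tango ∈ R: no assignment then satisfies all the clues, so tango ∉ R.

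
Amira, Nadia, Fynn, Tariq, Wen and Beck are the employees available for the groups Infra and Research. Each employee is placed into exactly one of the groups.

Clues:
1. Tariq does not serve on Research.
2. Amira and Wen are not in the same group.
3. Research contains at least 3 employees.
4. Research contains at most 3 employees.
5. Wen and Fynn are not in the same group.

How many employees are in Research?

From (1): Tariq ∉ Research.
Only one group left: Tariq ∈ Infra.

3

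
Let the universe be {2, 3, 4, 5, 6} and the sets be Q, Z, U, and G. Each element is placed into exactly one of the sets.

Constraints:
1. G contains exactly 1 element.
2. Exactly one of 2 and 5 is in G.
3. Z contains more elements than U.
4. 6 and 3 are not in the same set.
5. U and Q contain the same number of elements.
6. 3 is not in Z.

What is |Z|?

2

From (6): 3 ∉ Z.
Suppose 3 ∈ G: no assignment then satisfies all the clues, so 3 ∉ G.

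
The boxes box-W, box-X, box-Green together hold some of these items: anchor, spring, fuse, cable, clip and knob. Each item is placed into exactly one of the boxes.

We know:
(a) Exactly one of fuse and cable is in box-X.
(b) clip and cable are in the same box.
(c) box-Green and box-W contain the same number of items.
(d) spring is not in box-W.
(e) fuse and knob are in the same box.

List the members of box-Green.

box-Green = {anchor, spring}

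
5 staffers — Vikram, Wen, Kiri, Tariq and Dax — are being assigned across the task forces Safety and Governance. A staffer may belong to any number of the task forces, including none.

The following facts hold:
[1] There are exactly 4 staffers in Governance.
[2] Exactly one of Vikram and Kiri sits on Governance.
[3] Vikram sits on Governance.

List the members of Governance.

Governance = {Dax, Tariq, Vikram, Wen}

From (3): Vikram ∈ Governance.
(2) (exactly one): Kiri ∉ Governance.
(1): only 4 candidates remain for Governance, so all are in.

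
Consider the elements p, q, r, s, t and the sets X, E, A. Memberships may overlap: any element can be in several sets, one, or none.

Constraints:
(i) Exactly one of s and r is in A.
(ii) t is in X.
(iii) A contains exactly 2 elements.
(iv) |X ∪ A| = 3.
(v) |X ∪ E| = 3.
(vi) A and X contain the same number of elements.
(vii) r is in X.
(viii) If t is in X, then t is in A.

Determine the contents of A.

A = {s, t}

From (ii): t ∈ X.
From (vii): r ∈ X.
(viii): t ∈ A.
Suppose p ∈ A: no assignment then satisfies all the clues, so p ∉ A.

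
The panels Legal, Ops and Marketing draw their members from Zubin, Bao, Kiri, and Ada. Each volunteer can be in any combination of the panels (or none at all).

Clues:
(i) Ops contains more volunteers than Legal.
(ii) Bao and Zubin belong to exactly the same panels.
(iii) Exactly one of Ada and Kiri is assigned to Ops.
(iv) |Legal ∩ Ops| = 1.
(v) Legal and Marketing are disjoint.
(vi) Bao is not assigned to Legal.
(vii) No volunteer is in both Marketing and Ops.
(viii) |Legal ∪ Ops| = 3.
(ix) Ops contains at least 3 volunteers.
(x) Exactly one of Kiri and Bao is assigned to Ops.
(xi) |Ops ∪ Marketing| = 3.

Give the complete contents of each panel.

Legal = {Ada}; Ops = {Ada, Bao, Zubin}; Marketing = {}

From (vi): Bao ∉ Legal.
(ii): Zubin matches Bao: Zubin ∉ Legal.
Suppose Zubin ∉ Ops: no assignment then satisfies all the clues, so Zubin ∈ Ops.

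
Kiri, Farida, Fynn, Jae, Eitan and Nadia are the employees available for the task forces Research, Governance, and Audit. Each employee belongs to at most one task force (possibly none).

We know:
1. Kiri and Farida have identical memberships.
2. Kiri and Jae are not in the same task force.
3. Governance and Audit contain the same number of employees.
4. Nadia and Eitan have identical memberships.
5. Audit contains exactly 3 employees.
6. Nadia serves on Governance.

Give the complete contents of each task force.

Research = {}; Governance = {Eitan, Jae, Nadia}; Audit = {Farida, Fynn, Kiri}

From (6): Nadia ∈ Governance.
(4): Eitan matches Nadia: Eitan ∉ Research.
(4): Eitan matches Nadia: Eitan ∈ Governance.
Suppose Kiri ∈ Research: no assignment then satisfies all the clues, so Kiri ∉ Research.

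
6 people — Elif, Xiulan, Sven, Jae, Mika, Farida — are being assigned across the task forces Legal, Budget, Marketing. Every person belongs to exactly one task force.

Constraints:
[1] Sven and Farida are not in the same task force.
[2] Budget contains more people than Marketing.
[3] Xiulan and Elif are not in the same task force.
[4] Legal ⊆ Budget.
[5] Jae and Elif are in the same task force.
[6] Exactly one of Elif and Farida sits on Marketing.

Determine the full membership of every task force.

Legal = {}; Budget = {Elif, Jae, Mika, Sven}; Marketing = {Farida, Xiulan}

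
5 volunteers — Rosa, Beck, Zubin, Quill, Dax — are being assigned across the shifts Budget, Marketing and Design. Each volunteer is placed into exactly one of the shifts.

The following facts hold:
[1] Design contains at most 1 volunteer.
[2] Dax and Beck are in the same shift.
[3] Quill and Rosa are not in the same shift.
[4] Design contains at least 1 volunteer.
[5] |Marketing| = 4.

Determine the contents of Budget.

Budget = {}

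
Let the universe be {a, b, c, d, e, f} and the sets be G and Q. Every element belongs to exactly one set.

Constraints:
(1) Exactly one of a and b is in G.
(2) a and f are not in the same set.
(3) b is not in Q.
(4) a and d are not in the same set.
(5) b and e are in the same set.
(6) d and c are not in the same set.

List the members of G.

G = {b, d, e, f}

From (3): b ∉ Q.
(5): e matches b: e ∉ Q.
Only one set left: b ∈ G.
Only one set left: e ∈ G.
(1) (exactly one): a ∉ G.
Only one set left: a ∈ Q.
(2): f ∉ Q.
(4): d ∉ Q.
Only one set left: d ∈ G.
Only one set left: f ∈ G.
(6): c ∉ G.
Only one set left: c ∈ Q.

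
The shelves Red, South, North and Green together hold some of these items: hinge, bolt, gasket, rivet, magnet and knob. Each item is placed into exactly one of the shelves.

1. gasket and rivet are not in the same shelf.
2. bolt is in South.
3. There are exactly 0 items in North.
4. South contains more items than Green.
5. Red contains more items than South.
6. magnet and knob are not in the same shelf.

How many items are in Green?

1

From (2): bolt ∈ South.
(3): North already has 0, so the rest are out.
Suppose hinge ∉ Red: no assignment then satisfies all the clues, so hinge ∈ Red.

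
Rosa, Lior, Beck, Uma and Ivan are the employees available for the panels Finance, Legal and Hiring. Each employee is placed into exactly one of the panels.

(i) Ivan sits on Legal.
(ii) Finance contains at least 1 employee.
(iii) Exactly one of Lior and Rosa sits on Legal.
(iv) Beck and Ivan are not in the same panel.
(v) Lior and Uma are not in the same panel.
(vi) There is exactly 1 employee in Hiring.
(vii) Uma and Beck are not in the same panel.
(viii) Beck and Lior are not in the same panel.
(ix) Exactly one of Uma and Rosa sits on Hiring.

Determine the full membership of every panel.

Finance = {Beck, Rosa}; Legal = {Ivan, Lior}; Hiring = {Uma}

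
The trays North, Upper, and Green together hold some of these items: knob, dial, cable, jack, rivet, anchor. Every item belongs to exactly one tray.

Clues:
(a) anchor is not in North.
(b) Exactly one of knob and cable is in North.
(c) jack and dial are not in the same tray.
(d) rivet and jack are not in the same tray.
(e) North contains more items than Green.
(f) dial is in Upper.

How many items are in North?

2

From (a): anchor ∉ North.
From (f): dial ∈ Upper.
(c): jack ∉ Upper.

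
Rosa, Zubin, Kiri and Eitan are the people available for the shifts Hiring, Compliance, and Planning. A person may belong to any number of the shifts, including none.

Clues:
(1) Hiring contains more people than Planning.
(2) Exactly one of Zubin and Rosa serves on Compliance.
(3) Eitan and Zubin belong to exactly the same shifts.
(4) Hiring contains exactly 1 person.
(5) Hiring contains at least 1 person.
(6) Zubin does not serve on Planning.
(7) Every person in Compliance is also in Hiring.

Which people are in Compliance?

Compliance = {Rosa}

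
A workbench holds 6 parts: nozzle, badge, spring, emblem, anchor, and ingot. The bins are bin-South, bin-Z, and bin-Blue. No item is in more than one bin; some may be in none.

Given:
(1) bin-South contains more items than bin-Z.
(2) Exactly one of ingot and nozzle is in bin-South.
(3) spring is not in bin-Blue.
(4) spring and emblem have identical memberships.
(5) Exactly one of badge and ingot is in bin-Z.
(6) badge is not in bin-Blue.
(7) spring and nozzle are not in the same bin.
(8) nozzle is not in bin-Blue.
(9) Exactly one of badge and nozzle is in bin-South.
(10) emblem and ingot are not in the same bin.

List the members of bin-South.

bin-South = {anchor, nozzle}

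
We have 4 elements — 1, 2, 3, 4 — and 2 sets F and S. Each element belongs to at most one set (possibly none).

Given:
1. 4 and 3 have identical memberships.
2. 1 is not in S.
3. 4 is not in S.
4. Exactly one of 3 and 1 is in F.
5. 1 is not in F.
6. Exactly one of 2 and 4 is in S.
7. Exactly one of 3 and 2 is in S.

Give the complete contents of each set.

From (2): 1 ∉ S.
From (3): 4 ∉ S.
From (5): 1 ∉ F.
(1): 3 matches 4: 3 ∉ S.
(4) (exactly one): 3 ∈ F.
(6) (exactly one): 2 ∈ S.
(1): 4 matches 3: 4 ∈ F.

F = {3, 4}; S = {2}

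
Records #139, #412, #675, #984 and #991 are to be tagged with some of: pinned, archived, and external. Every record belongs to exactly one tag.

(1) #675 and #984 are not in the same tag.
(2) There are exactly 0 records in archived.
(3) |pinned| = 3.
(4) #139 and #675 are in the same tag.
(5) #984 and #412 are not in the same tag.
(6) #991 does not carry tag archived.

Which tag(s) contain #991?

#991: external

From (6): #991 ∉ archived.
(2): archived already has 0, so the rest are out.
Suppose #991 ∈ pinned: no assignment then satisfies all the clues, so #991 ∉ pinned.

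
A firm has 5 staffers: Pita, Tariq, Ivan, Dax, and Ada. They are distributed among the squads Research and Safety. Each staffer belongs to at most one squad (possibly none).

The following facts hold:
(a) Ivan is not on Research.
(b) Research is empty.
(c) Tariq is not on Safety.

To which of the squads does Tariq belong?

Tariq: none

From (a): Ivan ∉ Research.
From (c): Tariq ∉ Safety.
(b): Research already has 0, so the rest are out.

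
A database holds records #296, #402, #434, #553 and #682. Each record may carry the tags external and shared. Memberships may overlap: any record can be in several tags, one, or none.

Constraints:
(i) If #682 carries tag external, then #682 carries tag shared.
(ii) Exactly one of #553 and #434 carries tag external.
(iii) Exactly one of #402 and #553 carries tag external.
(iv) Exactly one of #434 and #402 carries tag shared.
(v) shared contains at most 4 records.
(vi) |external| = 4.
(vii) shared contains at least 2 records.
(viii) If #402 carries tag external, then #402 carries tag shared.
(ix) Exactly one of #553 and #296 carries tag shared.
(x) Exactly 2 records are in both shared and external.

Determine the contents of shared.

shared = {#402, #553, #682}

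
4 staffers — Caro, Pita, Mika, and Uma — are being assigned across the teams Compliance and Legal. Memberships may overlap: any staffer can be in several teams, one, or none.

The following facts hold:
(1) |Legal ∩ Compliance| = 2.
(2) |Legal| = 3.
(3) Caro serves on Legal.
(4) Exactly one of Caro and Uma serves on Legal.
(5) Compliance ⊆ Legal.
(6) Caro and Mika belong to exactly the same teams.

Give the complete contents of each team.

Compliance = {Caro, Mika}; Legal = {Caro, Mika, Pita}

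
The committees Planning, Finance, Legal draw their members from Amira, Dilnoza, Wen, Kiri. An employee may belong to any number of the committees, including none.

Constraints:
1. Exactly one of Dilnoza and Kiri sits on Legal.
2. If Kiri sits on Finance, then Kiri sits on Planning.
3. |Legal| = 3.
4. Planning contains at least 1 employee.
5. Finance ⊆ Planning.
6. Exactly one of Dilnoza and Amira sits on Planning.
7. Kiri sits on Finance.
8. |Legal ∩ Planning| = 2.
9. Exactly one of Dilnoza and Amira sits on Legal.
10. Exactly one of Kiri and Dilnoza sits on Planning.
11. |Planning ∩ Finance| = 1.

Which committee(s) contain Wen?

Wen: Legal

From (7): Kiri ∈ Finance.
(2): Kiri ∈ Planning.
(10) (exactly one): Dilnoza ∉ Planning.
(5) contrapositive: Dilnoza ∉ Finance.
(6) (exactly one): Amira ∈ Planning.
Suppose Wen ∈ Planning: no assignment then satisfies all the clues, so Wen ∉ Planning.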